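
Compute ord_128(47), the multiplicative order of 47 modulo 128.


We want ord_128(47), the smallest k >= 1 with 47^k = 1 mod 128.
n = 128 = 2^7, phi(128) = 64; the order divides phi(n).
Divisors of 64: 1, 2, 4, 8, 16, 32, 64
Repeated squaring mod 128: 47^1 = 47, 47^2 = 33, 47^4 = 65, 47^8 = 1, 47^16 = 1, 47^32 = 1, 47^64 = 1
Test divisors in increasing order:
  k=1: 47^1 = 47 mod 128
  k=2: 47^2 = 33 mod 128
  k=4: 47^4 = 65 mod 128
  k=8: 47^8 = 1 mod 128  <- first divisor giving 1
Order = 8

8


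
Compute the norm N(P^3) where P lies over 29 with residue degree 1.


N(P^a) = p^(a*f)
= 29^(3*1)
= 29^3
= 24389

24389


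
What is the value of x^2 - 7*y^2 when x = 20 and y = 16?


x^2 - d*y^2
= 20^2 - 7*16^2
= 400 - 1792
= -1392

-1392


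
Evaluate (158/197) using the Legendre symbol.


p = 197 is prime, so compute (158/197) with the reciprocity algorithm (Jacobi-symbol steps: pull out 2s via (2/n), flip via reciprocity, reduce):
  pull out 2: (2/197) = -1  (since 197 mod 8 = 5)
  reciprocity: (79/197) -> +(197/79)
  reduce: (39/79)
  reciprocity: (39/79) -> -(79/39)
  reduce: (1/39)
  (1/39) = 1
Product of signs = 1
(158/197) = 1

1


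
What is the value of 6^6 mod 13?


p = 13 is prime and the exponent is (p-1)/2 = 6, so by Euler's criterion 6^6 = (6/13) = +1 or -1 mod 13.
Compute by square-and-multiply:
  6 = 4 + 2 (binary 110)
  Repeated squaring mod 13: 6^1 = 6, 6^2 = 10, 6^4 = 9
  6^6 = 6^4 * 6^2 = 9 * 10 mod 13
    9 * 10 = 90 = 12 mod 13
  6^6 = 12 mod 13
Result 12 = p - 1 = -1 mod 13: 6 is a quadratic non-residue mod 13. As a residue in [0, p-1] the value is 12.
6^6 mod 13 = 12

12


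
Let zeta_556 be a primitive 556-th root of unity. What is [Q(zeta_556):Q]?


The degree equals Euler's totient phi(556).
556 = 2^2 * 139
phi(556) = 276

276


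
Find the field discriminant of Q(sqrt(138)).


For K = Q(sqrt(d)) with d squarefree: disc(K) = d if d = 1 mod 4, and disc(K) = 4d if d = 2 or 3 mod 4.
Here d = 138, and d mod 4 = 2.
d = 2 mod 4, not 1 (O_K = Z[sqrt(d)]), so disc(K) = 4d = 4 * (138) = 552

552


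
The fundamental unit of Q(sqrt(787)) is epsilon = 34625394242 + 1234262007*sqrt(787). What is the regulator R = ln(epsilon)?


epsilon = 34625394242 + 1234262007*sqrt(787)
= 6.9251e+10
R = ln(6.9251e+10)
= 24.9610

24.9610


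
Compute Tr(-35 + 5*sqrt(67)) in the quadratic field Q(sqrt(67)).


Tr(a + b*sqrt(d)) = (a + b*sqrt(d)) + (a - b*sqrt(d)) = 2a
= 2 * (-35)
= -70

-70


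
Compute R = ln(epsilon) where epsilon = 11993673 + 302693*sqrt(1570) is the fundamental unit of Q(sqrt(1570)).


epsilon = 11993673 + 302693*sqrt(1570)
= 2.3987e+07
R = ln(2.3987e+07)
= 16.9930

16.9930


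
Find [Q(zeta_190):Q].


The degree equals Euler's totient phi(190).
190 = 2 * 5 * 19
phi(190) = 72

72


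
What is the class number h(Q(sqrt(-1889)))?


K = Q(sqrt(-1889)). d mod 4 = 3, so D = disc(K) = 4d = -7556
h(K) equals the number of primitive reduced positive-definite forms (a, b, c) = a*x^2 + b*x*y + c*y^2 with b^2 - 4ac = D,
where reduced means |b| <= a <= c, with b >= 0 whenever |b| = a or a = c, and primitive means gcd(a, b, c) = 1.
Reduced forces 3a^2 <= |D| = 7556, so 1 <= a <= 50; b must have the parity of D, and c = (b^2 - D)/(4a) must be an integer >= a.
Enumerate a = 1..50, b in [-a, a]:
  a=1: (1, 0, 1889)  [1]
  a=2: (2, 2, 945)  [1]
  a=3: (3, -2, 630), (3, 2, 630)  [2]
  a=4: none
  a=5: (5, -2, 378), (5, 2, 378)  [2]
  a=6: (6, -2, 315), (6, 2, 315)  [2]
  a=7: (7, -2, 270), (7, 2, 270)  [2]
  a=8: none
  a=9: (9, -2, 210), (9, 2, 210)  [2]
  a=10: (10, -2, 189), (10, 2, 189)  [2]
  a=11: (11, -10, 174), (11, 10, 174)  [2]
  a=12: none
  a=13: (13, -6, 146), (13, 6, 146)  [2]
  a=14: (14, -2, 135), (14, 2, 135)  [2]
  a=15: (15, -8, 127), (15, -2, 126), (15, 2, 126), (15, 8, 127)  [4]
  a=16: none
  a=17: (17, -14, 114), (17, 14, 114)  [2]
  a=18: (18, -2, 105), (18, 2, 105)  [2]
  a=19: (19, -14, 102), (19, 14, 102)  [2]
  a=20: none
  a=21: (21, -16, 93), (21, -2, 90), (21, 2, 90), (21, 16, 93)  [4]
  a=22: (22, -10, 87), (22, 10, 87)  [2]
  a=23..24: none
  a=25: (25, -12, 77), (25, 12, 77)  [2]
  a=26: (26, -6, 73), (26, 6, 73)  [2]
  a=27: (27, -2, 70), (27, 2, 70)  [2]
  a=28: none
  a=29: (29, -10, 66), (29, 10, 66)  [2]
  a=30: (30, -22, 67), (30, -2, 63), (30, 2, 63), (30, 22, 67)  [4]
  a=31: (31, -16, 63), (31, 16, 63)  [2]
  a=32: none
  a=33: (33, -32, 65), (33, -10, 58), (33, 10, 58), (33, 32, 65)  [4]
  a=34: (34, -14, 57), (34, 14, 57)  [2]
  a=35: (35, -12, 55), (35, -2, 54), (35, 2, 54), (35, 12, 55)  [4]
  a=36..37: none
  a=38: (38, -14, 51), (38, 14, 51)  [2]
  a=39: (39, -32, 55), (39, -20, 51), (39, 20, 51), (39, 32, 55)  [4]
  a=40..41: none
  a=42: (42, -26, 49), (42, -2, 45), (42, 2, 45), (42, 26, 49)  [4]
  a=43..44: none
  a=45: (45, -38, 50), (45, 38, 50)  [2]
  a=46..50: none
Total reduced forms: 1 + 1 + 2 + 2 + 2 + 2 + 2 + 2 + 2 + 2 + 2 + 4 + 2 + 2 + 2 + 4 + 2 + 2 + 2 + 2 + 2 + 4 + 2 + 4 + 2 + 4 + 2 + 4 + 4 + 2 = 72
h = 72

72


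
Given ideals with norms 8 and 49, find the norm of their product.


N(IJ) = N(I) * N(J)
= 8 * 49
= 392

392


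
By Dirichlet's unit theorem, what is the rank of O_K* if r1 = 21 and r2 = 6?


By Dirichlet's unit theorem:
rank = r1 + r2 - 1
= 21 + 6 - 1
= 26

26


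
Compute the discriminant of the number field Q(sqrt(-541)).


For K = Q(sqrt(d)) with d squarefree: disc(K) = d if d = 1 mod 4, and disc(K) = 4d if d = 2 or 3 mod 4.
Here d = -541, and d mod 4 = 3.
d = 3 mod 4, not 1 (O_K = Z[sqrt(d)]), so disc(K) = 4d = 4 * (-541) = -2164

-2164


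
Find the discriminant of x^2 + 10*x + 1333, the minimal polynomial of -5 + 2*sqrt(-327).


The element -5 + 2*sqrt(-327) has minimal polynomial:
x^2 + 10*x + 1333
Discriminant = (10)^2 - 4*(1333)
= 100 - 5332
= -5232

-5232


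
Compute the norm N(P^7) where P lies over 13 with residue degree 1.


N(P^a) = p^(a*f)
= 13^(7*1)
= 13^7
= 62748517

62748517


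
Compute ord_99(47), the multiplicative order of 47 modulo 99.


We want ord_99(47), the smallest k >= 1 with 47^k = 1 mod 99.
n = 99 = 3^2 * 11, phi(99) = 60; the order divides phi(n).
Divisors of 60: 1, 2, 3, 4, 5, 6, 10, 12, 15, 20, 30, 60
Repeated squaring mod 99: 47^1 = 47, 47^2 = 31, 47^4 = 70, 47^8 = 49, 47^16 = 25, 47^32 = 31
Test divisors in increasing order:
  k=1: 47^1 = 47 mod 99
  k=2: 47^2 = 31 mod 99
  k=3: 47^3 = 31 * 47 = 71 mod 99
  k=4: 47^4 = 70 mod 99
  k=5: 47^5 = 70 * 47 = 23 mod 99
  k=6: 47^6 = 70 * 31 = 91 mod 99
  k=10: 47^10 = 49 * 31 = 34 mod 99
  k=12: 47^12 = 49 * 70 = 64 mod 99
  k=15: 47^15 = 49 * 70 * 31 * 47 = 89 mod 99
  k=20: 47^20 = 25 * 70 = 67 mod 99
  k=30: 47^30 = 25 * 49 * 70 * 31 = 1 mod 99  <- first divisor giving 1
Order = 30

30


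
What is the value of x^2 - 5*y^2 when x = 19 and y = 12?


x^2 - d*y^2
= 19^2 - 5*12^2
= 361 - 720
= -359

-359


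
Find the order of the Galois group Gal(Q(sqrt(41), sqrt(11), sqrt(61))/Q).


The 3 square roots of distinct primes are multiplicatively independent over Q,
so [K:Q] = 2^3 and Gal(K/Q) is isomorphic to (Z/2Z)^3.
|Gal| = 2^3 = 8

8


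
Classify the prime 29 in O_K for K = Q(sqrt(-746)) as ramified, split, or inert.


K = Q(sqrt(-746)). Since d mod 4 = 2, disc(K) = -2984.
Check p | disc: -2984 mod 29 = 3.
p does not divide disc. Compute Legendre symbol (d/p):
8^((29-1)/2) mod 29 = -1
(d/p) = -1, so p is inert: (p) stays prime with e=1, f=2, g=1.
Therefore p is inert.

inert


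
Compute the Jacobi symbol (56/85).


Compute (56/85) via quadratic reciprocity:
  pull out 2: (2/85) = -1  (since 85 mod 8 = 5)
  pull out 2: (2/85) = -1  (since 85 mod 8 = 5)
  pull out 2: (2/85) = -1  (since 85 mod 8 = 5)
  reciprocity: (7/85) -> +(85/7)
  reduce: (1/7)
  (1/7) = 1
Product of signs = -1

-1


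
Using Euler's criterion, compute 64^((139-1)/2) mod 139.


p = 139 is prime and the exponent is (p-1)/2 = 69, so by Euler's criterion 64^69 = (64/139) = +1 or -1 mod 139.
Compute by square-and-multiply:
  69 = 64 + 4 + 1 (binary 1000101)
  Repeated squaring mod 139: 64^1 = 64, 64^2 = 65, 64^4 = 55, 64^8 = 106, 64^16 = 116, 64^32 = 112, 64^64 = 34
  64^69 = 64^64 * 64^4 * 64^1 = 34 * 55 * 64 mod 139
    34 * 55 = 1870 = 63 mod 139
    63 * 64 = 4032 = 1 mod 139
  64^69 = 1 mod 139
Result 1: 64 is a quadratic residue mod 139.
64^69 mod 139 = 1

1


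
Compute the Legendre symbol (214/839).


p = 839 is prime, so compute (214/839) with the reciprocity algorithm (Jacobi-symbol steps: pull out 2s via (2/n), flip via reciprocity, reduce):
  pull out 2: (2/839) = +1  (since 839 mod 8 = 7)
  reciprocity: (107/839) -> -(839/107)
  reduce: (90/107)
  pull out 2: (2/107) = -1  (since 107 mod 8 = 3)
  reciprocity: (45/107) -> +(107/45)
  reduce: (17/45)
  reciprocity: (17/45) -> +(45/17)
  reduce: (11/17)
  reciprocity: (11/17) -> +(17/11)
  reduce: (6/11)
  pull out 2: (2/11) = -1  (since 11 mod 8 = 3)
  reciprocity: (3/11) -> -(11/3)
  reduce: (2/3)
  pull out 2: (2/3) = -1  (since 3 mod 8 = 3)
  (1/3) = 1
Product of signs = -1
(214/839) = -1

-1


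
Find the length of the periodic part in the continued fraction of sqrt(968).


Run the CF algorithm for sqrt(968).
a_0 = floor(sqrt(968)) = 31; set m_0=0, q_0=1.
Recurrence: m' = q*a - m,  q' = (d - m'^2)/q,  a' = floor((a_0 + m')/q').
  step 1: m=31, q=7, a=8
  step 2: m=25, q=49, a=1
  step 3: m=24, q=8, a=6
  step 4: m=24, q=49, a=1
  step 5: m=25, q=7, a=8
  step 6: m=31, q=1, a=62
a_6 = 2*a_0 = 62, so the period closes here.
sqrt(968) = [31; 8, 1, 6, 1, 8, 62]
Period length = 6

6


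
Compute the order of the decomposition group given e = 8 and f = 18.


|D_P| = e * f
= 8 * 18
= 144

144


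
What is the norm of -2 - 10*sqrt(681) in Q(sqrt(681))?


N(a + b*sqrt(d)) = a^2 - d*b^2
= (-2)^2 - (681)*(-10)^2
= 4 - 68100
= -68096

-68096


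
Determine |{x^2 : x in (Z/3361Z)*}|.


For prime p, the number of non-zero quadratic residues is (p-1)/2.
= (3361-1)/2
= 1680

1680


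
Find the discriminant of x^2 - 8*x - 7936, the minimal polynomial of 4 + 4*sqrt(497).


The element 4 + 4*sqrt(497) has minimal polynomial:
x^2 - 8*x - 7936
Discriminant = (-8)^2 - 4*(-7936)
= 64 + 31744
= 31808

31808


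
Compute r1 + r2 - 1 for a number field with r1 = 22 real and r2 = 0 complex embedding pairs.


By Dirichlet's unit theorem:
rank = r1 + r2 - 1
= 22 + 0 - 1
= 21

21


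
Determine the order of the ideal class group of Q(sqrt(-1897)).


K = Q(sqrt(-1897)). d mod 4 = 3, so D = disc(K) = 4d = -7588
h(K) equals the number of primitive reduced positive-definite forms (a, b, c) = a*x^2 + b*x*y + c*y^2 with b^2 - 4ac = D,
where reduced means |b| <= a <= c, with b >= 0 whenever |b| = a or a = c, and primitive means gcd(a, b, c) = 1.
Reduced forces 3a^2 <= |D| = 7588, so 1 <= a <= 50; b must have the parity of D, and c = (b^2 - D)/(4a) must be an integer >= a.
Enumerate a = 1..50, b in [-a, a]:
  a=1: (1, 0, 1897)  [1]
  a=2: (2, 2, 949)  [1]
  a=3..6: none
  a=7: (7, 0, 271)  [1]
  a=8..12: none
  a=13: (13, -2, 146), (13, 2, 146)  [2]
  a=14: (14, 14, 139)  [1]
  a=15..22: none
  a=23: (23, -18, 86), (23, 18, 86)  [2]
  a=24..25: none
  a=26: (26, -2, 73), (26, 2, 73)  [2]
  a=27..30: none
  a=31: (31, -10, 62), (31, 10, 62)  [2]
  a=32..36: none
  a=37: (37, -16, 53), (37, 16, 53)  [2]
  a=38..42: none
  a=43: (43, -18, 46), (43, 18, 46)  [2]
  a=44..50: none
Total reduced forms: 1 + 1 + 1 + 2 + 1 + 2 + 2 + 2 + 2 + 2 = 16
h = 16

16


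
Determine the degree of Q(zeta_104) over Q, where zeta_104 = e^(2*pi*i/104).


The degree equals Euler's totient phi(104).
104 = 2^3 * 13
phi(104) = 48

48


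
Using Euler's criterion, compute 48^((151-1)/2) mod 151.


p = 151 is prime and the exponent is (p-1)/2 = 75, so by Euler's criterion 48^75 = (48/151) = +1 or -1 mod 151.
Compute by square-and-multiply:
  75 = 64 + 8 + 2 + 1 (binary 1001011)
  Repeated squaring mod 151: 48^1 = 48, 48^2 = 39, 48^4 = 11, 48^8 = 121, 48^16 = 145, 48^32 = 36, 48^64 = 88
  48^75 = 48^64 * 48^8 * 48^2 * 48^1 = 88 * 121 * 39 * 48 mod 151
    88 * 121 = 10648 = 78 mod 151
    78 * 39 = 3042 = 22 mod 151
    22 * 48 = 1056 = 150 mod 151
  48^75 = 150 mod 151
Result 150 = p - 1 = -1 mod 151: 48 is a quadratic non-residue mod 151. As a residue in [0, p-1] the value is 150.
48^75 mod 151 = 150

150


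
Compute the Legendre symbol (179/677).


p = 677 is prime, so compute (179/677) with the reciprocity algorithm (Jacobi-symbol steps: pull out 2s via (2/n), flip via reciprocity, reduce):
  reciprocity: (179/677) -> +(677/179)
  reduce: (140/179)
  pull out 2: (2/179) = -1  (since 179 mod 8 = 3)
  pull out 2: (2/179) = -1  (since 179 mod 8 = 3)
  reciprocity: (35/179) -> -(179/35)
  reduce: (4/35)
  pull out 2: (2/35) = -1  (since 35 mod 8 = 3)
  pull out 2: (2/35) = -1  (since 35 mod 8 = 3)
  (1/35) = 1
Product of signs = -1
(179/677) = -1

-1


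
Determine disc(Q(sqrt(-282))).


For K = Q(sqrt(d)) with d squarefree: disc(K) = d if d = 1 mod 4, and disc(K) = 4d if d = 2 or 3 mod 4.
Here d = -282, and d mod 4 = 2.
d = 2 mod 4, not 1 (O_K = Z[sqrt(d)]), so disc(K) = 4d = 4 * (-282) = -1128

-1128


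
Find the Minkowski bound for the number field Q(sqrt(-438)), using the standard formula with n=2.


d = -438, d mod 4 = 2, so disc(K) = 4d = -1752; |disc(K)| = 1752
Imaginary quadratic field, so n = 2, s = r2 = 1, r1 = 0
M = (n!/n^n) * (4/pi)^s * sqrt(|disc(K)|) = (2!/2^2) * (4/pi)^1 * sqrt(1752)
= 0.5 * 1.273240 * 41.856899
= 26.6469

26.6469


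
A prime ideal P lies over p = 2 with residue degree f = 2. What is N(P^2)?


N(P^a) = p^(a*f)
= 2^(2*2)
= 2^4
= 16

16


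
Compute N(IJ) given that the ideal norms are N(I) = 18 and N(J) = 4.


N(IJ) = N(I) * N(J)
= 18 * 4
= 72

72


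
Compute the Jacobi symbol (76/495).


Compute (76/495) via quadratic reciprocity:
  pull out 2: (2/495) = +1  (since 495 mod 8 = 7)
  pull out 2: (2/495) = +1  (since 495 mod 8 = 7)
  reciprocity: (19/495) -> -(495/19)
  reduce: (1/19)
  (1/19) = 1
Product of signs = -1

-1


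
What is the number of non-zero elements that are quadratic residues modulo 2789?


For prime p, the number of non-zero quadratic residues is (p-1)/2.
= (2789-1)/2
= 1394

1394


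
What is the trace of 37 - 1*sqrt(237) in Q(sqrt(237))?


Tr(a + b*sqrt(d)) = (a + b*sqrt(d)) + (a - b*sqrt(d)) = 2a
= 2 * (37)
= 74

74


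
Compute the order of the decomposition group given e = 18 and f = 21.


|D_P| = e * f
= 18 * 21
= 378

378


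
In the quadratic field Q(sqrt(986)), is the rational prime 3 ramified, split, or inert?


K = Q(sqrt(986)). Since d mod 4 = 2, disc(K) = 3944.
Check p | disc: 3944 mod 3 = 2.
p does not divide disc. Compute Legendre symbol (d/p):
2^((3-1)/2) mod 3 = -1
(d/p) = -1, so p is inert: (p) stays prime with e=1, f=2, g=1.
Therefore p is inert.

inert


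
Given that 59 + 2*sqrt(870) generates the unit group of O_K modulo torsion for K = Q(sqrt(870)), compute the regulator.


epsilon = 59 + 2*sqrt(870)
= 117.9915
R = ln(117.9915)
= 4.7706

4.7706


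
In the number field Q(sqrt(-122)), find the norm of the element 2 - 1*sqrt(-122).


N(a + b*sqrt(d)) = a^2 - d*b^2
= (2)^2 - (-122)*(-1)^2
= 4 + 122
= 126

126


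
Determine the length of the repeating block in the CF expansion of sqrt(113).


Run the CF algorithm for sqrt(113).
a_0 = floor(sqrt(113)) = 10; set m_0=0, q_0=1.
Recurrence: m' = q*a - m,  q' = (d - m'^2)/q,  a' = floor((a_0 + m')/q').
  step 1: m=10, q=13, a=1
  step 2: m=3, q=8, a=1
  step 3: m=5, q=11, a=1
  step 4: m=6, q=7, a=2
  step 5: m=8, q=7, a=2
  step 6: m=6, q=11, a=1
  step 7: m=5, q=8, a=1
  step 8: m=3, q=13, a=1
  step 9: m=10, q=1, a=20
a_9 = 2*a_0 = 20, so the period closes here.
sqrt(113) = [10; 1, 1, 1, 2, 2, 1, 1, 1, 20]
Period length = 9

9


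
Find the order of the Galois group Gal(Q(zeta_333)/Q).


|Gal(Q(zeta_333)/Q)| = phi(333)
= 216

216


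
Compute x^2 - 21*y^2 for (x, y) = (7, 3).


x^2 - d*y^2
= 7^2 - 21*3^2
= 49 - 189
= -140

-140


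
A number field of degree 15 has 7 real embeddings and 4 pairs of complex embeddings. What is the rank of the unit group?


By Dirichlet's unit theorem:
rank = r1 + r2 - 1
= 7 + 4 - 1
= 10

10


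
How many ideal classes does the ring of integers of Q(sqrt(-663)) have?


K = Q(sqrt(-663)). d mod 4 = 1, so D = disc(K) = d = -663
h(K) equals the number of primitive reduced positive-definite forms (a, b, c) = a*x^2 + b*x*y + c*y^2 with b^2 - 4ac = D,
where reduced means |b| <= a <= c, with b >= 0 whenever |b| = a or a = c, and primitive means gcd(a, b, c) = 1.
Reduced forces 3a^2 <= |D| = 663, so 1 <= a <= 14; b must have the parity of D, and c = (b^2 - D)/(4a) must be an integer >= a.
Enumerate a = 1..14, b in [-a, a]:
  a=1: (1, 1, 166)  [1]
  a=2: (2, -1, 83), (2, 1, 83)  [2]
  a=3: (3, 3, 56)  [1]
  a=4: (4, -3, 42), (4, 3, 42)  [2]
  a=5: none
  a=6: (6, -3, 28), (6, 3, 28)  [2]
  a=7: (7, -3, 24), (7, 3, 24)  [2]
  a=8: (8, -3, 21), (8, 3, 21)  [2]
  a=9..11: none
  a=12: (12, -3, 14), (12, 3, 14)  [2]
  a=13: (13, 13, 16)  [1]
  a=14: (14, 11, 14)  [1]
Total reduced forms: 1 + 2 + 1 + 2 + 2 + 2 + 2 + 2 + 1 + 1 = 16
h = 16

16


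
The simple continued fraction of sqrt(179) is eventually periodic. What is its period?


Run the CF algorithm for sqrt(179).
a_0 = floor(sqrt(179)) = 13; set m_0=0, q_0=1.
Recurrence: m' = q*a - m,  q' = (d - m'^2)/q,  a' = floor((a_0 + m')/q').
  step 1: m=13, q=10, a=2
  step 2: m=7, q=13, a=1
  step 3: m=6, q=11, a=1
  step 4: m=5, q=14, a=1
  step 5: m=9, q=7, a=3
  step 6: m=12, q=5, a=5
  step 7: m=13, q=2, a=13
  step 8: m=13, q=5, a=5
  step 9: m=12, q=7, a=3
  step 10: m=9, q=14, a=1
  step 11: m=5, q=11, a=1
  step 12: m=6, q=13, a=1
  step 13: m=7, q=10, a=2
  step 14: m=13, q=1, a=26
a_14 = 2*a_0 = 26, so the period closes here.
sqrt(179) = [13; 2, 1, 1, 1, 3, 5, 13, 5, 3, 1, 1, 1, 2, 26]
Period length = 14

14


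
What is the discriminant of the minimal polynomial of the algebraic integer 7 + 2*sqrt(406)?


The element 7 + 2*sqrt(406) has minimal polynomial:
x^2 - 14*x - 1575
Discriminant = (-14)^2 - 4*(-1575)
= 196 + 6300
= 6496

6496


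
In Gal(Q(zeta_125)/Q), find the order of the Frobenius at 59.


The Frobenius at p in Gal(Q(zeta_n)/Q) = (Z/nZ)* is the class of p, so its order is ord_125(59), the smallest k >= 1 with 59^k = 1 mod 125.
n = 125 = 5^3, phi(125) = 100; the order divides phi(n).
Divisors of 100: 1, 2, 4, 5, 10, 20, 25, 50, 100
Repeated squaring mod 125: 59^1 = 59, 59^2 = 106, 59^4 = 111, 59^8 = 71, 59^16 = 41, 59^32 = 56, 59^64 = 11
Test divisors in increasing order:
  k=1: 59^1 = 59 mod 125
  k=2: 59^2 = 106 mod 125
  k=4: 59^4 = 111 mod 125
  k=5: 59^5 = 111 * 59 = 49 mod 125
  k=10: 59^10 = 71 * 106 = 26 mod 125
  k=20: 59^20 = 41 * 111 = 51 mod 125
  k=25: 59^25 = 41 * 71 * 59 = 124 mod 125
  k=50: 59^50 = 56 * 41 * 106 = 1 mod 125  <- first divisor giving 1
Order = 50

50


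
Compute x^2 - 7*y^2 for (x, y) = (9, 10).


x^2 - d*y^2
= 9^2 - 7*10^2
= 81 - 700
= -619

-619


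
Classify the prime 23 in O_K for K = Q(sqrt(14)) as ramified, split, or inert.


K = Q(sqrt(14)). Since d mod 4 = 2, disc(K) = 56.
Check p | disc: 56 mod 23 = 10.
p does not divide disc. Compute Legendre symbol (d/p):
14^((23-1)/2) mod 23 = -1
(d/p) = -1, so p is inert: (p) stays prime with e=1, f=2, g=1.
Therefore p is inert.

inert


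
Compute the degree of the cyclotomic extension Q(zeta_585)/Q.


The degree equals Euler's totient phi(585).
585 = 3^2 * 5 * 13
phi(585) = 288

288


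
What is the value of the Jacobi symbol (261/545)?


Compute (261/545) via quadratic reciprocity:
  reciprocity: (261/545) -> +(545/261)
  reduce: (23/261)
  reciprocity: (23/261) -> +(261/23)
  reduce: (8/23)
  pull out 2: (2/23) = +1  (since 23 mod 8 = 7)
  pull out 2: (2/23) = +1  (since 23 mod 8 = 7)
  pull out 2: (2/23) = +1  (since 23 mod 8 = 7)
  (1/23) = 1
Product of signs = 1

1


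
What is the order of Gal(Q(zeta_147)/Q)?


|Gal(Q(zeta_147)/Q)| = phi(147)
= 84

84


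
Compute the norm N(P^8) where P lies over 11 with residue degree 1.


N(P^a) = p^(a*f)
= 11^(8*1)
= 11^8
= 214358881

214358881


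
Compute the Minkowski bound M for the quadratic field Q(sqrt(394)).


d = 394, d mod 4 = 2, so disc(K) = 4d = 1576; |disc(K)| = 1576
Real quadratic field, so n = 2, s = r2 = 0, r1 = 2
M = (n!/n^n) * (4/pi)^s * sqrt(|disc(K)|) = (2!/2^2) * (4/pi)^0 * sqrt(1576)
= 0.5 * 1.000000 * 39.698866
= 19.8494

19.8494


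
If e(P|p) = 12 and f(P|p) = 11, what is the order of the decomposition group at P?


|D_P| = e * f
= 12 * 11
= 132

132


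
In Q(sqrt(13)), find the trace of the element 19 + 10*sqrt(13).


Tr(a + b*sqrt(d)) = (a + b*sqrt(d)) + (a - b*sqrt(d)) = 2a
= 2 * (19)
= 38

38


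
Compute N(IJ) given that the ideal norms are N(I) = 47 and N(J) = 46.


N(IJ) = N(I) * N(J)
= 47 * 46
= 2162

2162


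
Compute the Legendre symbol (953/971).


p = 971 is prime, so compute (953/971) with the reciprocity algorithm (Jacobi-symbol steps: pull out 2s via (2/n), flip via reciprocity, reduce):
  reciprocity: (953/971) -> +(971/953)
  reduce: (18/953)
  pull out 2: (2/953) = +1  (since 953 mod 8 = 1)
  reciprocity: (9/953) -> +(953/9)
  reduce: (8/9)
  pull out 2: (2/9) = +1  (since 9 mod 8 = 1)
  pull out 2: (2/9) = +1  (since 9 mod 8 = 1)
  pull out 2: (2/9) = +1  (since 9 mod 8 = 1)
  (1/9) = 1
Product of signs = 1
(953/971) = 1

1


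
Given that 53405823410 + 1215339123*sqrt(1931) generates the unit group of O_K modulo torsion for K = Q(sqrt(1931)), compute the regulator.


epsilon = 53405823410 + 1215339123*sqrt(1931)
= 1.0681e+11
R = ln(1.0681e+11)
= 25.3943

25.3943


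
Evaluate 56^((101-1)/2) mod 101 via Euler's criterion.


p = 101 is prime and the exponent is (p-1)/2 = 50, so by Euler's criterion 56^50 = (56/101) = +1 or -1 mod 101.
Compute by square-and-multiply:
  50 = 32 + 16 + 2 (binary 110010)
  Repeated squaring mod 101: 56^1 = 56, 56^2 = 5, 56^4 = 25, 56^8 = 19, 56^16 = 58, 56^32 = 31
  56^50 = 56^32 * 56^16 * 56^2 = 31 * 58 * 5 mod 101
    31 * 58 = 1798 = 81 mod 101
    81 * 5 = 405 = 1 mod 101
  56^50 = 1 mod 101
Result 1: 56 is a quadratic residue mod 101.
56^50 mod 101 = 1

1


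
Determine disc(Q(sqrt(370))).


For K = Q(sqrt(d)) with d squarefree: disc(K) = d if d = 1 mod 4, and disc(K) = 4d if d = 2 or 3 mod 4.
Here d = 370, and d mod 4 = 2.
d = 2 mod 4, not 1 (O_K = Z[sqrt(d)]), so disc(K) = 4d = 4 * (370) = 1480

1480


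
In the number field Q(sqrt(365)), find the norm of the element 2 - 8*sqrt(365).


N(a + b*sqrt(d)) = a^2 - d*b^2
= (2)^2 - (365)*(-8)^2
= 4 - 23360
= -23356

-23356


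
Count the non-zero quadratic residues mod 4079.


For prime p, the number of non-zero quadratic residues is (p-1)/2.
= (4079-1)/2
= 2039

2039


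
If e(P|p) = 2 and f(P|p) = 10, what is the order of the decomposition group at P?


|D_P| = e * f
= 2 * 10
= 20

20


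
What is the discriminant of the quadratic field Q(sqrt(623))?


For K = Q(sqrt(d)) with d squarefree: disc(K) = d if d = 1 mod 4, and disc(K) = 4d if d = 2 or 3 mod 4.
Here d = 623, and d mod 4 = 3.
d = 3 mod 4, not 1 (O_K = Z[sqrt(d)]), so disc(K) = 4d = 4 * (623) = 2492

2492


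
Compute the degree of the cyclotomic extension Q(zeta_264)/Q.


The degree equals Euler's totient phi(264).
264 = 2^3 * 3 * 11
phi(264) = 80

80


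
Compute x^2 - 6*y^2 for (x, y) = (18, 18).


x^2 - d*y^2
= 18^2 - 6*18^2
= 324 - 1944
= -1620

-1620


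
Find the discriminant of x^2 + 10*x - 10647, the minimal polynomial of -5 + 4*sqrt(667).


The element -5 + 4*sqrt(667) has minimal polynomial:
x^2 + 10*x - 10647
Discriminant = (10)^2 - 4*(-10647)
= 100 + 42588
= 42688

42688


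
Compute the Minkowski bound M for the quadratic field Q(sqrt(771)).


d = 771, d mod 4 = 3, so disc(K) = 4d = 3084; |disc(K)| = 3084
Real quadratic field, so n = 2, s = r2 = 0, r1 = 2
M = (n!/n^n) * (4/pi)^s * sqrt(|disc(K)|) = (2!/2^2) * (4/pi)^0 * sqrt(3084)
= 0.5 * 1.000000 * 55.533774
= 27.7669

27.7669


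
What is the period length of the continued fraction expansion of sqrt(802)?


Run the CF algorithm for sqrt(802).
a_0 = floor(sqrt(802)) = 28; set m_0=0, q_0=1.
Recurrence: m' = q*a - m,  q' = (d - m'^2)/q,  a' = floor((a_0 + m')/q').
  step 1: m=28, q=18, a=3
  step 2: m=26, q=7, a=7
  step 3: m=23, q=39, a=1
  step 4: m=16, q=14, a=3
  step 5: m=26, q=9, a=6
  step 6: m=28, q=2, a=28
  step 7: m=28, q=9, a=6
  step 8: m=26, q=14, a=3
  step 9: m=16, q=39, a=1
  step 10: m=23, q=7, a=7
  step 11: m=26, q=18, a=3
  step 12: m=28, q=1, a=56
a_12 = 2*a_0 = 56, so the period closes here.
sqrt(802) = [28; 3, 7, 1, 3, 6, 28, 6, 3, 1, 7, 3, 56]
Period length = 12

12


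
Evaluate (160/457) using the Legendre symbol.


p = 457 is prime, so compute (160/457) with the reciprocity algorithm (Jacobi-symbol steps: pull out 2s via (2/n), flip via reciprocity, reduce):
  pull out 2: (2/457) = +1  (since 457 mod 8 = 1)
  pull out 2: (2/457) = +1  (since 457 mod 8 = 1)
  pull out 2: (2/457) = +1  (since 457 mod 8 = 1)
  pull out 2: (2/457) = +1  (since 457 mod 8 = 1)
  pull out 2: (2/457) = +1  (since 457 mod 8 = 1)
  reciprocity: (5/457) -> +(457/5)
  reduce: (2/5)
  pull out 2: (2/5) = -1  (since 5 mod 8 = 5)
  (1/5) = 1
Product of signs = -1
(160/457) = -1

-1


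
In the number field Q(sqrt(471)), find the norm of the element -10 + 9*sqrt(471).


N(a + b*sqrt(d)) = a^2 - d*b^2
= (-10)^2 - (471)*(9)^2
= 100 - 38151
= -38051

-38051


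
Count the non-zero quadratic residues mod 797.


For prime p, the number of non-zero quadratic residues is (p-1)/2.
= (797-1)/2
= 398

398


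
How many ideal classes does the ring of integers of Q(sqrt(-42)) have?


K = Q(sqrt(-42)). d mod 4 = 2, so D = disc(K) = 4d = -168
h(K) equals the number of primitive reduced positive-definite forms (a, b, c) = a*x^2 + b*x*y + c*y^2 with b^2 - 4ac = D,
where reduced means |b| <= a <= c, with b >= 0 whenever |b| = a or a = c, and primitive means gcd(a, b, c) = 1.
Reduced forces 3a^2 <= |D| = 168, so 1 <= a <= 7; b must have the parity of D, and c = (b^2 - D)/(4a) must be an integer >= a.
Enumerate a = 1..7, b in [-a, a]:
  a=1: (1, 0, 42)  [1]
  a=2: (2, 0, 21)  [1]
  a=3: (3, 0, 14)  [1]
  a=4..5: none
  a=6: (6, 0, 7)  [1]
  a=7: none
Total reduced forms: 1 + 1 + 1 + 1 = 4
h = 4

4


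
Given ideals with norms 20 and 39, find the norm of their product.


N(IJ) = N(I) * N(J)
= 20 * 39
= 780

780


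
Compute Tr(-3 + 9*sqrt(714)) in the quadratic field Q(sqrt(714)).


Tr(a + b*sqrt(d)) = (a + b*sqrt(d)) + (a - b*sqrt(d)) = 2a
= 2 * (-3)
= -6

-6


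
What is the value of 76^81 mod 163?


p = 163 is prime and the exponent is (p-1)/2 = 81, so by Euler's criterion 76^81 = (76/163) = +1 or -1 mod 163.
Compute by square-and-multiply:
  81 = 64 + 16 + 1 (binary 1010001)
  Repeated squaring mod 163: 76^1 = 76, 76^2 = 71, 76^4 = 151, 76^8 = 144, 76^16 = 35, 76^32 = 84, 76^64 = 47
  76^81 = 76^64 * 76^16 * 76^1 = 47 * 35 * 76 mod 163
    47 * 35 = 1645 = 15 mod 163
    15 * 76 = 1140 = 162 mod 163
  76^81 = 162 mod 163
Result 162 = p - 1 = -1 mod 163: 76 is a quadratic non-residue mod 163. As a residue in [0, p-1] the value is 162.
76^81 mod 163 = 162

162


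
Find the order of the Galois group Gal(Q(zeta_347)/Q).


|Gal(Q(zeta_347)/Q)| = phi(347)
= 346

346


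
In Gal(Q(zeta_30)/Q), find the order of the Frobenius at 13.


The Frobenius at p in Gal(Q(zeta_n)/Q) = (Z/nZ)* is the class of p, so its order is ord_30(13), the smallest k >= 1 with 13^k = 1 mod 30.
n = 30 = 2 * 3 * 5, phi(30) = 8; the order divides phi(n).
Divisors of 8: 1, 2, 4, 8
Repeated squaring mod 30: 13^1 = 13, 13^2 = 19, 13^4 = 1, 13^8 = 1
Test divisors in increasing order:
  k=1: 13^1 = 13 mod 30
  k=2: 13^2 = 19 mod 30
  k=4: 13^4 = 1 mod 30  <- first divisor giving 1
Order = 4

4


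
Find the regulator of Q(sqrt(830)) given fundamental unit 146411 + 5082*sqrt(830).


epsilon = 146411 + 5082*sqrt(830)
= 292822.0000
R = ln(292822.0000)
= 12.5873

12.5873


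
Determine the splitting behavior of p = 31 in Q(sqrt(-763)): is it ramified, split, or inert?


K = Q(sqrt(-763)). Since d mod 4 = 1, disc(K) = -763.
Check p | disc: -763 mod 31 = 12.
p does not divide disc. Compute Legendre symbol (d/p):
12^((31-1)/2) mod 31 = -1
(d/p) = -1, so p is inert: (p) stays prime with e=1, f=2, g=1.
Therefore p is inert.

inert


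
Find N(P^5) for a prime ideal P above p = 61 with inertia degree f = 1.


N(P^a) = p^(a*f)
= 61^(5*1)
= 61^5
= 844596301

844596301


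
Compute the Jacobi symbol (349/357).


Compute (349/357) via quadratic reciprocity:
  reciprocity: (349/357) -> +(357/349)
  reduce: (8/349)
  pull out 2: (2/349) = -1  (since 349 mod 8 = 5)
  pull out 2: (2/349) = -1  (since 349 mod 8 = 5)
  pull out 2: (2/349) = -1  (since 349 mod 8 = 5)
  (1/349) = 1
Product of signs = -1

-1


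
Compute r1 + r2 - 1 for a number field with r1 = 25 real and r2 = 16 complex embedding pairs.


By Dirichlet's unit theorem:
rank = r1 + r2 - 1
= 25 + 16 - 1
= 40

40


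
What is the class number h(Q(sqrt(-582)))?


K = Q(sqrt(-582)). d mod 4 = 2, so D = disc(K) = 4d = -2328
h(K) equals the number of primitive reduced positive-definite forms (a, b, c) = a*x^2 + b*x*y + c*y^2 with b^2 - 4ac = D,
where reduced means |b| <= a <= c, with b >= 0 whenever |b| = a or a = c, and primitive means gcd(a, b, c) = 1.
Reduced forces 3a^2 <= |D| = 2328, so 1 <= a <= 27; b must have the parity of D, and c = (b^2 - D)/(4a) must be an integer >= a.
Enumerate a = 1..27, b in [-a, a]:
  a=1: (1, 0, 582)  [1]
  a=2: (2, 0, 291)  [1]
  a=3: (3, 0, 194)  [1]
  a=4..5: none
  a=6: (6, 0, 97)  [1]
  a=7..10: none
  a=11: (11, -2, 53), (11, 2, 53)  [2]
  a=12: none
  a=13: (13, -8, 46), (13, 8, 46)  [2]
  a=14..16: none
  a=17: (17, -16, 38), (17, 16, 38)  [2]
  a=18: none
  a=19: (19, -16, 34), (19, 16, 34)  [2]
  a=20..21: none
  a=22: (22, -20, 31), (22, 20, 31)  [2]
  a=23: (23, -8, 26), (23, 8, 26)  [2]
  a=24..27: none
Total reduced forms: 1 + 1 + 1 + 1 + 2 + 2 + 2 + 2 + 2 + 2 = 16
h = 16

16


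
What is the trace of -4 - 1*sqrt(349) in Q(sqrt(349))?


Tr(a + b*sqrt(d)) = (a + b*sqrt(d)) + (a - b*sqrt(d)) = 2a
= 2 * (-4)
= -8

-8


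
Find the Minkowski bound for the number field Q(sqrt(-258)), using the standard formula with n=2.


d = -258, d mod 4 = 2, so disc(K) = 4d = -1032; |disc(K)| = 1032
Imaginary quadratic field, so n = 2, s = r2 = 1, r1 = 0
M = (n!/n^n) * (4/pi)^s * sqrt(|disc(K)|) = (2!/2^2) * (4/pi)^1 * sqrt(1032)
= 0.5 * 1.273240 * 32.124757
= 20.4513

20.4513


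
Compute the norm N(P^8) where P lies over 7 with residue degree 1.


N(P^a) = p^(a*f)
= 7^(8*1)
= 7^8
= 5764801

5764801


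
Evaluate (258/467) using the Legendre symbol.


p = 467 is prime, so compute (258/467) with the reciprocity algorithm (Jacobi-symbol steps: pull out 2s via (2/n), flip via reciprocity, reduce):
  pull out 2: (2/467) = -1  (since 467 mod 8 = 3)
  reciprocity: (129/467) -> +(467/129)
  reduce: (80/129)
  pull out 2: (2/129) = +1  (since 129 mod 8 = 1)
  pull out 2: (2/129) = +1  (since 129 mod 8 = 1)
  pull out 2: (2/129) = +1  (since 129 mod 8 = 1)
  pull out 2: (2/129) = +1  (since 129 mod 8 = 1)
  reciprocity: (5/129) -> +(129/5)
  reduce: (4/5)
  pull out 2: (2/5) = -1  (since 5 mod 8 = 5)
  pull out 2: (2/5) = -1  (since 5 mod 8 = 5)
  (1/5) = 1
Product of signs = -1
(258/467) = -1

-1


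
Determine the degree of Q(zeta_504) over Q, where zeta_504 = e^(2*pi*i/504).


The degree equals Euler's totient phi(504).
504 = 2^3 * 3^2 * 7
phi(504) = 144

144


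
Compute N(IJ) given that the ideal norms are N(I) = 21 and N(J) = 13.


N(IJ) = N(I) * N(J)
= 21 * 13
= 273

273


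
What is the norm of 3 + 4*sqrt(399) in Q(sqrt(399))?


N(a + b*sqrt(d)) = a^2 - d*b^2
= (3)^2 - (399)*(4)^2
= 9 - 6384
= -6375

-6375


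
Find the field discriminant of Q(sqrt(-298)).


For K = Q(sqrt(d)) with d squarefree: disc(K) = d if d = 1 mod 4, and disc(K) = 4d if d = 2 or 3 mod 4.
Here d = -298, and d mod 4 = 2.
d = 2 mod 4, not 1 (O_K = Z[sqrt(d)]), so disc(K) = 4d = 4 * (-298) = -1192

-1192


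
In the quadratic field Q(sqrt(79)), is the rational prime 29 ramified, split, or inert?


K = Q(sqrt(79)). Since d mod 4 = 3, disc(K) = 316.
Check p | disc: 316 mod 29 = 26.
p does not divide disc. Compute Legendre symbol (d/p):
21^((29-1)/2) mod 29 = -1
(d/p) = -1, so p is inert: (p) stays prime with e=1, f=2, g=1.
Therefore p is inert.

inert


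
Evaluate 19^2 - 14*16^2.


x^2 - d*y^2
= 19^2 - 14*16^2
= 361 - 3584
= -3223

-3223


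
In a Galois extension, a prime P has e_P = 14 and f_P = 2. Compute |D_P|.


|D_P| = e * f
= 14 * 2
= 28

28


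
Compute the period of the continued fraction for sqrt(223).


Run the CF algorithm for sqrt(223).
a_0 = floor(sqrt(223)) = 14; set m_0=0, q_0=1.
Recurrence: m' = q*a - m,  q' = (d - m'^2)/q,  a' = floor((a_0 + m')/q').
  step 1: m=14, q=27, a=1
  step 2: m=13, q=2, a=13
  step 3: m=13, q=27, a=1
  step 4: m=14, q=1, a=28
a_4 = 2*a_0 = 28, so the period closes here.
sqrt(223) = [14; 1, 13, 1, 28]
Period length = 4

4


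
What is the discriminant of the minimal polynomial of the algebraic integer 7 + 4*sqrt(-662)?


The element 7 + 4*sqrt(-662) has minimal polynomial:
x^2 - 14*x + 10641
Discriminant = (-14)^2 - 4*(10641)
= 196 - 42564
= -42368

-42368


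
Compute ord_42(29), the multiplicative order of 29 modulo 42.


We want ord_42(29), the smallest k >= 1 with 29^k = 1 mod 42.
n = 42 = 2 * 3 * 7, phi(42) = 12; the order divides phi(n).
Divisors of 12: 1, 2, 3, 4, 6, 12
Repeated squaring mod 42: 29^1 = 29, 29^2 = 1, 29^4 = 1, 29^8 = 1
Test divisors in increasing order:
  k=1: 29^1 = 29 mod 42
  k=2: 29^2 = 1 mod 42  <- first divisor giving 1
Order = 2

2


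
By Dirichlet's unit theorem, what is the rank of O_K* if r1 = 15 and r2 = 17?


By Dirichlet's unit theorem:
rank = r1 + r2 - 1
= 15 + 17 - 1
= 31

31


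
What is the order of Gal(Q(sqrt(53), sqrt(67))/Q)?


The 2 square roots of distinct primes are multiplicatively independent over Q,
so [K:Q] = 2^2 and Gal(K/Q) is isomorphic to (Z/2Z)^2.
|Gal| = 2^2 = 4

4


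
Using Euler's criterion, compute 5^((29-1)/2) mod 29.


p = 29 is prime and the exponent is (p-1)/2 = 14, so by Euler's criterion 5^14 = (5/29) = +1 or -1 mod 29.
Compute by square-and-multiply:
  14 = 8 + 4 + 2 (binary 1110)
  Repeated squaring mod 29: 5^1 = 5, 5^2 = 25, 5^4 = 16, 5^8 = 24
  5^14 = 5^8 * 5^4 * 5^2 = 24 * 16 * 25 mod 29
    24 * 16 = 384 = 7 mod 29
    7 * 25 = 175 = 1 mod 29
  5^14 = 1 mod 29
Result 1: 5 is a quadratic residue mod 29.
5^14 mod 29 = 1

1


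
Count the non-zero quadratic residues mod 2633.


For prime p, the number of non-zero quadratic residues is (p-1)/2.
= (2633-1)/2
= 1316

1316


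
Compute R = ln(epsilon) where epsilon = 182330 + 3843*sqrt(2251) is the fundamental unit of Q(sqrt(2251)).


epsilon = 182330 + 3843*sqrt(2251)
= 364660.0000
R = ln(364660.0000)
= 12.8067

12.8067


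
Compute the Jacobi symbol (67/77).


Compute (67/77) via quadratic reciprocity:
  reciprocity: (67/77) -> +(77/67)
  reduce: (10/67)
  pull out 2: (2/67) = -1  (since 67 mod 8 = 3)
  reciprocity: (5/67) -> +(67/5)
  reduce: (2/5)
  pull out 2: (2/5) = -1  (since 5 mod 8 = 5)
  (1/5) = 1
Product of signs = 1

1


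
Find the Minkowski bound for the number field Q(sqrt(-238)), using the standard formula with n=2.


d = -238, d mod 4 = 2, so disc(K) = 4d = -952; |disc(K)| = 952
Imaginary quadratic field, so n = 2, s = r2 = 1, r1 = 0
M = (n!/n^n) * (4/pi)^s * sqrt(|disc(K)|) = (2!/2^2) * (4/pi)^1 * sqrt(952)
= 0.5 * 1.273240 * 30.854497
= 19.6426

19.6426


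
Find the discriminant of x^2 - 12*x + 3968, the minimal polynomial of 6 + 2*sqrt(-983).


The element 6 + 2*sqrt(-983) has minimal polynomial:
x^2 - 12*x + 3968
Discriminant = (-12)^2 - 4*(3968)
= 144 - 15872
= -15728

-15728


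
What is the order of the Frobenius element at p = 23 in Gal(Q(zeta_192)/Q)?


The Frobenius at p in Gal(Q(zeta_n)/Q) = (Z/nZ)* is the class of p, so its order is ord_192(23), the smallest k >= 1 with 23^k = 1 mod 192.
n = 192 = 2^6 * 3, phi(192) = 64; the order divides phi(n).
Divisors of 64: 1, 2, 4, 8, 16, 32, 64
Repeated squaring mod 192: 23^1 = 23, 23^2 = 145, 23^4 = 97, 23^8 = 1, 23^16 = 1, 23^32 = 1, 23^64 = 1
Test divisors in increasing order:
  k=1: 23^1 = 23 mod 192
  k=2: 23^2 = 145 mod 192
  k=4: 23^4 = 97 mod 192
  k=8: 23^8 = 1 mod 192  <- first divisor giving 1
Order = 8

8


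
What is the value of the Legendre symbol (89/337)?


p = 337 is prime, so compute (89/337) with the reciprocity algorithm (Jacobi-symbol steps: pull out 2s via (2/n), flip via reciprocity, reduce):
  reciprocity: (89/337) -> +(337/89)
  reduce: (70/89)
  pull out 2: (2/89) = +1  (since 89 mod 8 = 1)
  reciprocity: (35/89) -> +(89/35)
  reduce: (19/35)
  reciprocity: (19/35) -> -(35/19)
  reduce: (16/19)
  pull out 2: (2/19) = -1  (since 19 mod 8 = 3)
  pull out 2: (2/19) = -1  (since 19 mod 8 = 3)
  pull out 2: (2/19) = -1  (since 19 mod 8 = 3)
  pull out 2: (2/19) = -1  (since 19 mod 8 = 3)
  (1/19) = 1
Product of signs = -1
(89/337) = -1

-1


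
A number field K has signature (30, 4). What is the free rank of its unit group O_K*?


By Dirichlet's unit theorem:
rank = r1 + r2 - 1
= 30 + 4 - 1
= 33

33


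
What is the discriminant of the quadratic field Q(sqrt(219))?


For K = Q(sqrt(d)) with d squarefree: disc(K) = d if d = 1 mod 4, and disc(K) = 4d if d = 2 or 3 mod 4.
Here d = 219, and d mod 4 = 3.
d = 3 mod 4, not 1 (O_K = Z[sqrt(d)]), so disc(K) = 4d = 4 * (219) = 876

876


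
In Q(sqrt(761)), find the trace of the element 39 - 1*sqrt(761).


Tr(a + b*sqrt(d)) = (a + b*sqrt(d)) + (a - b*sqrt(d)) = 2a
= 2 * (39)
= 78

78


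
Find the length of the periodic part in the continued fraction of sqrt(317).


Run the CF algorithm for sqrt(317).
a_0 = floor(sqrt(317)) = 17; set m_0=0, q_0=1.
Recurrence: m' = q*a - m,  q' = (d - m'^2)/q,  a' = floor((a_0 + m')/q').
  step 1: m=17, q=28, a=1
  step 2: m=11, q=7, a=4
  step 3: m=17, q=4, a=8
  step 4: m=15, q=23, a=1
  step 5: m=8, q=11, a=2
  step 6: m=14, q=11, a=2
  step 7: m=8, q=23, a=1
  step 8: m=15, q=4, a=8
  step 9: m=17, q=7, a=4
  step 10: m=11, q=28, a=1
  step 11: m=17, q=1, a=34
a_11 = 2*a_0 = 34, so the period closes here.
sqrt(317) = [17; 1, 4, 8, 1, 2, 2, 1, 8, 4, 1, 34]
Period length = 11

11


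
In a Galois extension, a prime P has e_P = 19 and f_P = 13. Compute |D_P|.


|D_P| = e * f
= 19 * 13
= 247

247


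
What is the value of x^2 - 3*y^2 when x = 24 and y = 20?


x^2 - d*y^2
= 24^2 - 3*20^2
= 576 - 1200
= -624

-624


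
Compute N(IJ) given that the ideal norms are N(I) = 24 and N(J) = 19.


N(IJ) = N(I) * N(J)
= 24 * 19
= 456

456


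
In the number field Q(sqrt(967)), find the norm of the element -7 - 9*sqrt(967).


N(a + b*sqrt(d)) = a^2 - d*b^2
= (-7)^2 - (967)*(-9)^2
= 49 - 78327
= -78278

-78278


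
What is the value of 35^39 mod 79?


p = 79 is prime and the exponent is (p-1)/2 = 39, so by Euler's criterion 35^39 = (35/79) = +1 or -1 mod 79.
Compute by square-and-multiply:
  39 = 32 + 4 + 2 + 1 (binary 100111)
  Repeated squaring mod 79: 35^1 = 35, 35^2 = 40, 35^4 = 20, 35^8 = 5, 35^16 = 25, 35^32 = 72
  35^39 = 35^32 * 35^4 * 35^2 * 35^1 = 72 * 20 * 40 * 35 mod 79
    72 * 20 = 1440 = 18 mod 79
    18 * 40 = 720 = 9 mod 79
    9 * 35 = 315 = 78 mod 79
  35^39 = 78 mod 79
Result 78 = p - 1 = -1 mod 79: 35 is a quadratic non-residue mod 79. As a residue in [0, p-1] the value is 78.
35^39 mod 79 = 78

78


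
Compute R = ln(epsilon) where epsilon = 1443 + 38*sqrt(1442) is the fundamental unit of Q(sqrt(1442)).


epsilon = 1443 + 38*sqrt(1442)
= 2885.9997
R = ln(2885.9997)
= 7.9676

7.9676


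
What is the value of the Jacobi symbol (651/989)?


Compute (651/989) via quadratic reciprocity:
  reciprocity: (651/989) -> +(989/651)
  reduce: (338/651)
  pull out 2: (2/651) = -1  (since 651 mod 8 = 3)
  reciprocity: (169/651) -> +(651/169)
  reduce: (144/169)
  pull out 2: (2/169) = +1  (since 169 mod 8 = 1)
  pull out 2: (2/169) = +1  (since 169 mod 8 = 1)
  pull out 2: (2/169) = +1  (since 169 mod 8 = 1)
  pull out 2: (2/169) = +1  (since 169 mod 8 = 1)
  reciprocity: (9/169) -> +(169/9)
  reduce: (7/9)
  reciprocity: (7/9) -> +(9/7)
  reduce: (2/7)
  pull out 2: (2/7) = +1  (since 7 mod 8 = 7)
  (1/7) = 1
Product of signs = -1

-1
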